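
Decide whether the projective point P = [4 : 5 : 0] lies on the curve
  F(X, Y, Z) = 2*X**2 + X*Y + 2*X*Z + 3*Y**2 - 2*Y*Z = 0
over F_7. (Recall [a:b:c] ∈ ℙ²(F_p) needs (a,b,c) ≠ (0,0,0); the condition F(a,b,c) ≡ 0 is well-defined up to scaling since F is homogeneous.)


F(4,5,0) ≡ 1 (mod 7); P is NOT on the curve.

Evaluate F(4, 5, 0) term-by-term (mod 7).
  2*X**2 ↦ 2·16·1·1 = 32
  X*Y ↦ 1·4·5·1 = 20
  2*X*Z ↦ 2·4·1·0 = 0
  3*Y**2 ↦ 3·1·25·1 = 75
  -2*Y*Z ↦ -2·1·5·0 = 0
Sum: F(4, 5, 0) = (32) + (20) + (0) + (75) + (0) = 127.
Reducing mod 7: 127 ≡ 1 (mod 7).
Since F(a, b, c) ≡ 1 ≠ 0 (mod 7), P does NOT lie on the curve.


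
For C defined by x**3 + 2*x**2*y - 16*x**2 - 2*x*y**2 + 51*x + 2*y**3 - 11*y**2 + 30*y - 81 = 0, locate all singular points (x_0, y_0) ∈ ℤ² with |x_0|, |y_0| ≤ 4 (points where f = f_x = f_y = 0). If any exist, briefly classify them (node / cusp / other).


Singular points: {(3, 3)}; classification: node.

Compute partial derivatives:
  f_x = 3*x**2 + 4*x*y - 32*x - 2*y**2 + 51.
  f_y = 2*x**2 - 4*x*y + 6*y**2 - 22*y + 30.
Scan x_0 ∈ {−4, ..., 4}. For each x_0, f_y(x_0, y) is a polynomial in y; find its integer roots y ∈ {−4, ..., 4}, then test f_x and f at those candidates.
  x = -4: f_y(-4, y) = 6*y**2 - 6*y + 62; no integer root y with |y| ≤ 4.
  x = -3: f_y(-3, y) = 6*y**2 - 10*y + 48; no integer root y with |y| ≤ 4.
  x = -2: f_y(-2, y) = 6*y**2 - 14*y + 38; no integer root y with |y| ≤ 4.
  x = -1: f_y(-1, y) = 6*y**2 - 18*y + 32; no integer root y with |y| ≤ 4.
  x = 0: f_y(0, y) = 6*y**2 - 22*y + 30; no integer root y with |y| ≤ 4.
  x = 1: f_y(1, y) = 6*y**2 - 26*y + 32; no integer root y with |y| ≤ 4.
  x = 2: f_y(2, y) = 6*y**2 - 30*y + 38; no integer root y with |y| ≤ 4.
  x = 3: f_y(3, y) = 6*y**2 - 34*y + 48; vanishes at y ∈ {3}. (3, 3): f_x = 0, f = 0 — SINGULAR.
  x = 4: f_y(4, y) = 6*y**2 - 38*y + 62; no integer root y with |y| ≤ 4.
Only singular point on the grid: (3, 3).
Classify: substitute x = 3 + u, y = 3 + v and expand: f = u**3 + 2*u**2*v - u**2 - 2*u*v**2 + 2*v**3 + v**2.
No constant or linear terms (consistent with a singular point). Quadratic part: -u**2 + v**2. Cubic part: u**3 + 2*u**2*v - 2*u*v**2 + 2*v**3.
The quadratic part v**2 - u**2 = (v − u)(v + u) splits into two distinct linear factors, so there are two distinct tangent lines y − 3 = ±(x − 3) — this is a node (ordinary double point).
Classification: node.


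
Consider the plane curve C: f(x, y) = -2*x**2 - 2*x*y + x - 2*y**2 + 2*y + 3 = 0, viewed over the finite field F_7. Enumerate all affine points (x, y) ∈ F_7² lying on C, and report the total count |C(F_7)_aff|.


Affine F_7-points: {(0, 4), (1, 1), (1, 6), (2, 1), (2, 5), (3, 2), (3, 3), (4, 5), (4, 6), (5, 0), (5, 3), (6, 0), (6, 2)}; count = 13.

For each of the 49 pairs (x, y) ∈ F_7², evaluate f(x, y) mod 7. Record the zeros.
  x = 0: [0↦3, 1↦3, 2↦6, 3↦5, 4↦0, 5↦5, 6↦6]  zeros at y ∈ {4}
  x = 1: [0↦2, 1↦0, 2↦1, 3↦5, 4↦5, 5↦1, 6↦0]  zeros at y ∈ {1, 6}
  x = 2: [0↦4, 1↦0, 2↦6, 3↦1, 4↦6, 5↦0, 6↦4]  zeros at y ∈ {1, 5}
  x = 3: [0↦2, 1↦3, 2↦0, 3↦0, 4↦3, 5↦2, 6↦4]  zeros at y ∈ {2, 3}
  x = 4: [0↦3, 1↦2, 2↦4, 3↦2, 4↦3, 5↦0, 6↦0]  zeros at y ∈ {5, 6}
  x = 5: [0↦0, 1↦4, 2↦4, 3↦0, 4↦6, 5↦1, 6↦6]  zeros at y ∈ {0, 3}
  x = 6: [0↦0, 1↦2, 2↦0, 3↦1, 4↦5, 5↦5, 6↦1]  zeros at y ∈ {0, 2}
Collecting zeros: affine points = {(0, 4), (1, 1), (1, 6), (2, 1), (2, 5), (3, 2), (3, 3), (4, 5), (4, 6), (5, 0), (5, 3), (6, 0), (6, 2)}.
Total count |C(F_7)_aff| = 13.


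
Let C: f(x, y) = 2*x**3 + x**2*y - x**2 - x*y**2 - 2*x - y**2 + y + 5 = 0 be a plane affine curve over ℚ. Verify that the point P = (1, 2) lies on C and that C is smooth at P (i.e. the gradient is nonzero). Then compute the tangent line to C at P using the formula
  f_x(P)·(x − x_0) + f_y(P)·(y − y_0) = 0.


Tangent line at P: 2*x - 6*y + 10 = 0.

Step 1: f(1, 2) = 0, so P lies on C.
Step 2: partial derivatives
  f_x(x, y) = 6*x**2 + 2*x*y - 2*x - y**2 - 2, f_y(x, y) = x**2 - 2*x*y - 2*y + 1.
  f_x(P) = 2, f_y(P) = -6 (gradient nonzero, so P is smooth).
Step 3: tangent line at P: 2·(x − 1) + -6·(y − 2) = 0.
Expanding: 2*x - 6*y + 10 = 0.


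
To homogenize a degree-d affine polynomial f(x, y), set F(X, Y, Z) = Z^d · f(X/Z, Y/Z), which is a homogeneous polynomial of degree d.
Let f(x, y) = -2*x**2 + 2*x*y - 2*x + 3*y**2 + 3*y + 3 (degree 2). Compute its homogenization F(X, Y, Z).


F(X, Y, Z) = -2*X**2 + 2*X*Y - 2*X*Z + 3*Y**2 + 3*Y*Z + 3*Z**2

deg(f) = 2.
Substitute x = X/Z, y = Y/Z into f, then multiply by Z^2.
  monomial -2·x^2·y^0 ↦ -2·X^2·Y^0·Z^0.
  monomial 2·x^1·y^1 ↦ 2·X^1·Y^1·Z^0.
  monomial -2·x^1·y^0 ↦ -2·X^1·Y^0·Z^1.
  monomial 3·x^0·y^2 ↦ 3·X^0·Y^2·Z^0.
  monomial 3·x^0·y^1 ↦ 3·X^0·Y^1·Z^1.
  monomial 3·x^0·y^0 ↦ 3·X^0·Y^0·Z^2.
Collecting: F(X, Y, Z) = -2*X**2 + 2*X*Y - 2*X*Z + 3*Y**2 + 3*Y*Z + 3*Z**2.


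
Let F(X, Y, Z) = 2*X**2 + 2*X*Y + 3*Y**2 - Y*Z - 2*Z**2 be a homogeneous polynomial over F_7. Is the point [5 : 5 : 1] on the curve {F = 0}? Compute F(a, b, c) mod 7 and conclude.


F(5,5,1) ≡ 0 (mod 7); P is on the curve.

Evaluate F(5, 5, 1) term-by-term (mod 7).
  2*X**2 ↦ 2·25·1·1 = 50
  2*X*Y ↦ 2·5·5·1 = 50
  3*Y**2 ↦ 3·1·25·1 = 75
  -Y*Z ↦ -1·1·5·1 = -5
  -2*Z**2 ↦ -2·1·1·1 = -2
Sum: F(5, 5, 1) = (50) + (50) + (75) + (-5) + (-2) = 168.
Reducing mod 7: 168 ≡ 0 (mod 7).
Since F(a, b, c) ≡ 0 (mod 7), P lies on the curve.


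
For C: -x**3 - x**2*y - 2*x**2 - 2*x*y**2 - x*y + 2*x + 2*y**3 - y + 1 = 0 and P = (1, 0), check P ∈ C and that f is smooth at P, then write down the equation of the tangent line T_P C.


Tangent line at P: -5*x - 3*y + 5 = 0.

Step 1: f(1, 0) = 0, so P lies on C.
Step 2: partial derivatives
  f_x(x, y) = -3*x**2 - 2*x*y - 4*x - 2*y**2 - y + 2, f_y(x, y) = -x**2 - 4*x*y - x + 6*y**2 - 1.
  f_x(P) = -5, f_y(P) = -3 (gradient nonzero, so P is smooth).
Step 3: tangent line at P: -5·(x − 1) + -3·(y − 0) = 0.
Expanding: -5*x - 3*y + 5 = 0.


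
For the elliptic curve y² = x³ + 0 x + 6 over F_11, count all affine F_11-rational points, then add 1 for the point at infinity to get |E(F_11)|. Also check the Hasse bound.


Affine points = {(2, 5), (2, 6), (3, 0), (4, 2), (4, 9), (8, 1), (8, 10), (9, 3), (9, 8), (10, 4), (10, 7)}; affine count = 11; |E(F_11)| = 12.

Discriminant check: Δ ∝ 4a³ + 27b² = 4·0³ + 27·6² = 4·0 + 27·36 ≡ 4 (mod 11). Nonzero ⇒ E is nonsingular.
For each x ∈ F_11, compute rhs = x³ + 0·x + 6 mod 11, then count y ∈ F_11 with y² ≡ rhs.
  x = 0: rhs = 6, matching y values: none (0 points).
  x = 1: rhs = 7, matching y values: none (0 points).
  x = 2: rhs = 3, matching y values: 5, 6 (2 points).
  x = 3: rhs = 0, matching y values: 0 (1 points).
  x = 4: rhs = 4, matching y values: 2, 9 (2 points).
  x = 5: rhs = 10, matching y values: none (0 points).
  x = 6: rhs = 2, matching y values: none (0 points).
  x = 7: rhs = 8, matching y values: none (0 points).
  x = 8: rhs = 1, matching y values: 1, 10 (2 points).
  x = 9: rhs = 9, matching y values: 3, 8 (2 points).
  x = 10: rhs = 5, matching y values: 4, 7 (2 points).
Total affine count: 11.
Full point count |E(F_11)| = 11 + 1 = 12.
Hasse bound: |12 − (11+1)| = |0| = 0 ≤ 2√11 ≈ 6.6332 ✓.


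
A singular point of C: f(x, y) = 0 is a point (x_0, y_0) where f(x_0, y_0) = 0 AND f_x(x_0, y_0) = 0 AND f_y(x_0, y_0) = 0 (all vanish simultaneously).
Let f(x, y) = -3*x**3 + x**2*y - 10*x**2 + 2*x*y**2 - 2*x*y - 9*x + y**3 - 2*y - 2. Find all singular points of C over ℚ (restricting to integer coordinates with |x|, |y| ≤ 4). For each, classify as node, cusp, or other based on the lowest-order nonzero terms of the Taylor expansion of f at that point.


Singular points: {(-1, 1)}; classification: cusp.

Compute partial derivatives:
  f_x = -9*x**2 + 2*x*y - 20*x + 2*y**2 - 2*y - 9.
  f_y = x**2 + 4*x*y - 2*x + 3*y**2 - 2.
Scan x_0 ∈ {−4, ..., 4}. For each x_0, f_y(x_0, y) is a polynomial in y; find its integer roots y ∈ {−4, ..., 4}, then test f_x and f at those candidates.
  x = -4: f_y(-4, y) = 3*y**2 - 16*y + 22; no integer root y with |y| ≤ 4.
  x = -3: f_y(-3, y) = 3*y**2 - 12*y + 13; no integer root y with |y| ≤ 4.
  x = -2: f_y(-2, y) = 3*y**2 - 8*y + 6; no integer root y with |y| ≤ 4.
  x = -1: f_y(-1, y) = 3*y**2 - 4*y + 1; vanishes at y ∈ {1}. (-1, 1): f_x = 0, f = 0 — SINGULAR.
  x = 0: f_y(0, y) = 3*y**2 - 2; no integer root y with |y| ≤ 4.
  x = 1: f_y(1, y) = 3*y**2 + 4*y - 3; no integer root y with |y| ≤ 4.
  x = 2: f_y(2, y) = 3*y**2 + 8*y - 2; no integer root y with |y| ≤ 4.
  x = 3: f_y(3, y) = 3*y**2 + 12*y + 1; no integer root y with |y| ≤ 4.
  x = 4: f_y(4, y) = 3*y**2 + 16*y + 6; no integer root y with |y| ≤ 4.
Only singular point on the grid: (-1, 1).
Classify: substitute x = -1 + u, y = 1 + v and expand: f = -3*u**3 + u**2*v + 2*u*v**2 + v**3 + v**2.
No constant or linear terms (consistent with a singular point). Quadratic part: v**2. Cubic part: -3*u**3 + u**2*v + 2*u*v**2 + v**3.
The quadratic part v**2 is a perfect square, so there is a single (double) tangent line v = 0, i.e. y = 1. Restricting the cubic part to that line (v = 0) leaves -3*u**3 ≠ 0, so f is not divisible by v and the branch is v² ≈ 3*u**3 to lowest order — this is a cusp.
Classification: cusp.


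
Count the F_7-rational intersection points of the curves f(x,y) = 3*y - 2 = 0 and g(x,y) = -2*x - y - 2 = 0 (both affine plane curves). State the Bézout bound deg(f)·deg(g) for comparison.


Common zeros: {(1, 3)}; count = 1; Bézout bound = 1.

deg(f) = 1, deg(g) = 1, so Bézout bound = 1.
Scan x ∈ F_7. For each x, list the y ∈ F_7 with f(x, y) ≡ 0 and those with g(x, y) ≡ 0 (mod 7); the common zeros in that column are the intersection.
  x = 0: f ≡ 0 at y ∈ {3}; g ≡ 0 at y ∈ {5}; common: ∅.
  x = 1: f ≡ 0 at y ∈ {3}; g ≡ 0 at y ∈ {3}; common: {3}.
  x = 2: f ≡ 0 at y ∈ {3}; g ≡ 0 at y ∈ {1}; common: ∅.
  x = 3: f ≡ 0 at y ∈ {3}; g ≡ 0 at y ∈ {6}; common: ∅.
  x = 4: f ≡ 0 at y ∈ {3}; g ≡ 0 at y ∈ {4}; common: ∅.
  x = 5: f ≡ 0 at y ∈ {3}; g ≡ 0 at y ∈ {2}; common: ∅.
  x = 6: f ≡ 0 at y ∈ {3}; g ≡ 0 at y ∈ {0}; common: ∅.
Collecting: common zeros = {(1, 3)}, so the count is 1.
Comparison with the Bézout bound: 1 ≤ 1 = deg(f)·deg(g), as expected for curves with no common component (the bound is attained).


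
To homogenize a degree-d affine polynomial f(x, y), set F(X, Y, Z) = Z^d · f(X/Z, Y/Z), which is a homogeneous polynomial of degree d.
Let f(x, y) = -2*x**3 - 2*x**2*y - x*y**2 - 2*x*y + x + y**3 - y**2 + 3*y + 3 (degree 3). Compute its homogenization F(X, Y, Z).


F(X, Y, Z) = -2*X**3 - 2*X**2*Y - X*Y**2 - 2*X*Y*Z + X*Z**2 + Y**3 - Y**2*Z + 3*Y*Z**2 + 3*Z**3

deg(f) = 3.
Substitute x = X/Z, y = Y/Z into f, then multiply by Z^3.
  monomial -2·x^3·y^0 ↦ -2·X^3·Y^0·Z^0.
  monomial -2·x^2·y^1 ↦ -2·X^2·Y^1·Z^0.
  monomial -1·x^1·y^2 ↦ -1·X^1·Y^2·Z^0.
  monomial -2·x^1·y^1 ↦ -2·X^1·Y^1·Z^1.
  monomial 1·x^1·y^0 ↦ 1·X^1·Y^0·Z^2.
  monomial 1·x^0·y^3 ↦ 1·X^0·Y^3·Z^0.
  monomial -1·x^0·y^2 ↦ -1·X^0·Y^2·Z^1.
  monomial 3·x^0·y^1 ↦ 3·X^0·Y^1·Z^2.
  monomial 3·x^0·y^0 ↦ 3·X^0·Y^0·Z^3.
Collecting: F(X, Y, Z) = -2*X**3 - 2*X**2*Y - X*Y**2 - 2*X*Y*Z + X*Z**2 + Y**3 - Y**2*Z + 3*Y*Z**2 + 3*Z**3.


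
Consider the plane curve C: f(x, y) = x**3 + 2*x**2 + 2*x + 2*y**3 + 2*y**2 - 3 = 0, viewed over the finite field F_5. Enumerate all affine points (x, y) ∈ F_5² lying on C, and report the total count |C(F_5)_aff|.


Affine F_5-points: {(3, 3), (4, 1), (4, 2)}; count = 3.

For each of the 25 pairs (x, y) ∈ F_5², evaluate f(x, y) mod 5. Record the zeros.
  x = 0: [0↦2, 1↦1, 2↦1, 3↦4, 4↦2]  zeros at y ∈ ∅
  x = 1: [0↦2, 1↦1, 2↦1, 3↦4, 4↦2]  zeros at y ∈ ∅
  x = 2: [0↦2, 1↦1, 2↦1, 3↦4, 4↦2]  zeros at y ∈ ∅
  x = 3: [0↦3, 1↦2, 2↦2, 3↦0, 4↦3]  zeros at y ∈ {3}
  x = 4: [0↦1, 1↦0, 2↦0, 3↦3, 4↦1]  zeros at y ∈ {1, 2}
Collecting zeros: affine points = {(3, 3), (4, 1), (4, 2)}.
Total count |C(F_5)_aff| = 3.


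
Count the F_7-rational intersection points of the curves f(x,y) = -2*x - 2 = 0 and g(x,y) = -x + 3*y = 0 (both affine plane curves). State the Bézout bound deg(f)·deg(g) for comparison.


Common zeros: {(6, 2)}; count = 1; Bézout bound = 1.

deg(f) = 1, deg(g) = 1, so Bézout bound = 1.
Scan x ∈ F_7. For each x, list the y ∈ F_7 with f(x, y) ≡ 0 and those with g(x, y) ≡ 0 (mod 7); the common zeros in that column are the intersection.
  x = 0: f ≡ 0 at y ∈ ∅; g ≡ 0 at y ∈ {0}; common: ∅.
  x = 1: f ≡ 0 at y ∈ ∅; g ≡ 0 at y ∈ {5}; common: ∅.
  x = 2: f ≡ 0 at y ∈ ∅; g ≡ 0 at y ∈ {3}; common: ∅.
  x = 3: f ≡ 0 at y ∈ ∅; g ≡ 0 at y ∈ {1}; common: ∅.
  x = 4: f ≡ 0 at y ∈ ∅; g ≡ 0 at y ∈ {6}; common: ∅.
  x = 5: f ≡ 0 at y ∈ ∅; g ≡ 0 at y ∈ {4}; common: ∅.
  x = 6: f ≡ 0 at y ∈ {0, 1, 2, 3, 4, 5, 6}; g ≡ 0 at y ∈ {2}; common: {2}.
Collecting: common zeros = {(6, 2)}, so the count is 1.
Comparison with the Bézout bound: 1 ≤ 1 = deg(f)·deg(g), as expected for curves with no common component (the bound is attained).


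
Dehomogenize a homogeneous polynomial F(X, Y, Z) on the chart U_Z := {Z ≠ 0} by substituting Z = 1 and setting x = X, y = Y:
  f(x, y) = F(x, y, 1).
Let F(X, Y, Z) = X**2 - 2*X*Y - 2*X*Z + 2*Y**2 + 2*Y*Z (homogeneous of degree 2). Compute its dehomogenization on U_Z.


f(x, y) = x**2 - 2*x*y - 2*x + 2*y**2 + 2*y

On U_Z we set Z = 1. Each monomial c·X^i·Y^j·Z^k in F becomes c·x^i·y^j·1^k = c·x^i·y^j.
Substituting Z = 1: F(X, Y, 1) = x**2 - 2*x*y - 2*x + 2*y**2 + 2*y.
Note: deg(f) ≤ deg(F) = 2; strict inequality happens when F is divisible by Z (lost terms).


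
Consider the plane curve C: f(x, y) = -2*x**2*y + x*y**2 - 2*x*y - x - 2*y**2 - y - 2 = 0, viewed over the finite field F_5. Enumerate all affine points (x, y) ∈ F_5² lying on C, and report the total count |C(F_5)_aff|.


Affine F_5-points: {(0, 1), (2, 2), (3, 0), (4, 1), (4, 2)}; count = 5.

For each of the 25 pairs (x, y) ∈ F_5², evaluate f(x, y) mod 5. Record the zeros.
  x = 0: [0↦3, 1↦0, 2↦3, 3↦2, 4↦2]  zeros at y ∈ {1}
  x = 1: [0↦2, 1↦1, 2↦3, 3↦3, 4↦1]  zeros at y ∈ ∅
  x = 2: [0↦1, 1↦3, 2↦0, 3↦2, 4↦4]  zeros at y ∈ {2}
  x = 3: [0↦0, 1↦1, 2↦4, 3↦4, 4↦1]  zeros at y ∈ {0}
  x = 4: [0↦4, 1↦0, 2↦0, 3↦4, 4↦2]  zeros at y ∈ {1, 2}
Collecting zeros: affine points = {(0, 1), (2, 2), (3, 0), (4, 1), (4, 2)}.
Total count |C(F_5)_aff| = 5.


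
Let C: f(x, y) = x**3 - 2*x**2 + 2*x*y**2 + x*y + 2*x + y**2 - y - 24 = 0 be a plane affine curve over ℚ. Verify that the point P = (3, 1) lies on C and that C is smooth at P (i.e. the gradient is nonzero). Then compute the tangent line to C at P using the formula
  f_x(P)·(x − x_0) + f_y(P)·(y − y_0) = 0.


Tangent line at P: 20*x + 16*y - 76 = 0.

Step 1: f(3, 1) = 0, so P lies on C.
Step 2: partial derivatives
  f_x(x, y) = 3*x**2 - 4*x + 2*y**2 + y + 2, f_y(x, y) = 4*x*y + x + 2*y - 1.
  f_x(P) = 20, f_y(P) = 16 (gradient nonzero, so P is smooth).
Step 3: tangent line at P: 20·(x − 3) + 16·(y − 1) = 0.
Expanding: 20*x + 16*y - 76 = 0.


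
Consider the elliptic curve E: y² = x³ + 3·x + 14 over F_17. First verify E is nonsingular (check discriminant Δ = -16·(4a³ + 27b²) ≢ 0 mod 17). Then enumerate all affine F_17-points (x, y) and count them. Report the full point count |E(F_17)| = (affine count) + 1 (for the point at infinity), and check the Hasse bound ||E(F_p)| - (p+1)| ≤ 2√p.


Affine points = {(1, 1), (1, 16), (3, 4), (3, 13), (5, 1), (5, 16), (7, 2), (7, 15), (11, 1), (11, 16), (15, 0)}; affine count = 11; |E(F_17)| = 12.

Discriminant check: Δ ∝ 4a³ + 27b² = 4·3³ + 27·14² = 4·27 + 27·196 ≡ 11 (mod 17). Nonzero ⇒ E is nonsingular.
For each x ∈ F_17, compute rhs = x³ + 3·x + 14 mod 17, then count y ∈ F_17 with y² ≡ rhs.
  x = 0: rhs = 14, matching y values: none (0 points).
  x = 1: rhs = 1, matching y values: 1, 16 (2 points).
  x = 2: rhs = 11, matching y values: none (0 points).
  x = 3: rhs = 16, matching y values: 4, 13 (2 points).
  x = 4: rhs = 5, matching y values: none (0 points).
  x = 5: rhs = 1, matching y values: 1, 16 (2 points).
  x = 6: rhs = 10, matching y values: none (0 points).
  x = 7: rhs = 4, matching y values: 2, 15 (2 points).
  x = 8: rhs = 6, matching y values: none (0 points).
  x = 9: rhs = 5, matching y values: none (0 points).
  x = 10: rhs = 7, matching y values: none (0 points).
  x = 11: rhs = 1, matching y values: 1, 16 (2 points).
  x = 12: rhs = 10, matching y values: none (0 points).
  x = 13: rhs = 6, matching y values: none (0 points).
  x = 14: rhs = 12, matching y values: none (0 points).
  x = 15: rhs = 0, matching y values: 0 (1 points).
  x = 16: rhs = 10, matching y values: none (0 points).
Total affine count: 11.
Full point count |E(F_17)| = 11 + 1 = 12.
Hasse bound: |12 − (17+1)| = |-6| = 6 ≤ 2√17 ≈ 8.2462 ✓.


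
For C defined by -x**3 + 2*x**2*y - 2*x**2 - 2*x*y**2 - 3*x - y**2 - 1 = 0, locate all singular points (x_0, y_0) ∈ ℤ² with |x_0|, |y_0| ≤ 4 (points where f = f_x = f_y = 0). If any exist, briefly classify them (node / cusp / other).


Singular points: {(-1, -1)}; classification: node.

Compute partial derivatives:
  f_x = -3*x**2 + 4*x*y - 4*x - 2*y**2 - 3.
  f_y = 2*x**2 - 4*x*y - 2*y.
Scan x_0 ∈ {−4, ..., 4}. For each x_0, f_y(x_0, y) is a polynomial in y; find its integer roots y ∈ {−4, ..., 4}, then test f_x and f at those candidates.
  x = -4: f_y(-4, y) = 14*y + 32; no integer root y with |y| ≤ 4.
  x = -3: f_y(-3, y) = 10*y + 18; no integer root y with |y| ≤ 4.
  x = -2: f_y(-2, y) = 6*y + 8; no integer root y with |y| ≤ 4.
  x = -1: f_y(-1, y) = 2*y + 2; vanishes at y ∈ {-1}. (-1, -1): f_x = 0, f = 0 — SINGULAR.
  x = 0: f_y(0, y) = -2*y; vanishes at y ∈ {0}. (0, 0): f_x = -3 ≠ 0.
  x = 1: f_y(1, y) = 2 - 6*y; no integer root y with |y| ≤ 4.
  x = 2: f_y(2, y) = 8 - 10*y; no integer root y with |y| ≤ 4.
  x = 3: f_y(3, y) = 18 - 14*y; no integer root y with |y| ≤ 4.
  x = 4: f_y(4, y) = 32 - 18*y; no integer root y with |y| ≤ 4.
Only singular point on the grid: (-1, -1).
Classify: substitute x = -1 + u, y = -1 + v and expand: f = -u**3 + 2*u**2*v - u**2 - 2*u*v**2 + v**2.
No constant or linear terms (consistent with a singular point). Quadratic part: -u**2 + v**2. Cubic part: -u**3 + 2*u**2*v - 2*u*v**2.
The quadratic part v**2 - u**2 = (v − u)(v + u) splits into two distinct linear factors, so there are two distinct tangent lines y − -1 = ±(x − -1) — this is a node (ordinary double point).
Classification: node.


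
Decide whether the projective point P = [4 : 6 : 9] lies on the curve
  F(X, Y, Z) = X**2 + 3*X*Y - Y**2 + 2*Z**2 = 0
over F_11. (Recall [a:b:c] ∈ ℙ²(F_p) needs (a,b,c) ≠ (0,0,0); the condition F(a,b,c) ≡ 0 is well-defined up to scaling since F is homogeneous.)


F(4,6,9) ≡ 5 (mod 11); P is NOT on the curve.

Evaluate F(4, 6, 9) term-by-term (mod 11).
  X**2 ↦ 1·16·1·1 = 16
  3*X*Y ↦ 3·4·6·1 = 72
  -Y**2 ↦ -1·1·36·1 = -36
  2*Z**2 ↦ 2·1·1·81 = 162
Sum: F(4, 6, 9) = (16) + (72) + (-36) + (162) = 214.
Reducing mod 11: 214 ≡ 5 (mod 11).
Since F(a, b, c) ≡ 5 ≠ 0 (mod 11), P does NOT lie on the curve.


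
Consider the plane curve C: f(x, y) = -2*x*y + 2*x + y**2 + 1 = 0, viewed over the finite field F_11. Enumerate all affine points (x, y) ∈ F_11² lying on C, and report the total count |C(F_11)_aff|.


Affine F_11-points: {(1, 4), (1, 9), (5, 0), (5, 10), (6, 5), (6, 7), (7, 6), (7, 8), (8, 2), (8, 3)}; count = 10.

For each of the 121 pairs (x, y) ∈ F_11², evaluate f(x, y) mod 11. Record the zeros.
  x = 0: [0↦1, 1↦2, 2↦5, 3↦10, 4↦6, 5↦4, 6↦4, 7↦6, 8↦10, 9↦5, 10↦2]  zeros at y ∈ ∅
  x = 1: [0↦3, 1↦2, 2↦3, 3↦6, 4↦0, 5↦7, 6↦5, 7↦5, 8↦7, 9↦0, 10↦6]  zeros at y ∈ {4, 9}
  x = 2: [0↦5, 1↦2, 2↦1, 3↦2, 4↦5, 5↦10, 6↦6, 7↦4, 8↦4, 9↦6, 10↦10]  zeros at y ∈ ∅
  x = 3: [0↦7, 1↦2, 2↦10, 3↦9, 4↦10, 5↦2, 6↦7, 7↦3, 8↦1, 9↦1, 10↦3]  zeros at y ∈ ∅
  x = 4: [0↦9, 1↦2, 2↦8, 3↦5, 4↦4, 5↦5, 6↦8, 7↦2, 8↦9, 9↦7, 10↦7]  zeros at y ∈ ∅
  x = 5: [0↦0, 1↦2, 2↦6, 3↦1, 4↦9, 5↦8, 6↦9, 7↦1, 8↦6, 9↦2, 10↦0]  zeros at y ∈ {0, 10}
  x = 6: [0↦2, 1↦2, 2↦4, 3↦8, 4↦3, 5↦0, 6↦10, 7↦0, 8↦3, 9↦8, 10↦4]  zeros at y ∈ {5, 7}
  x = 7: [0↦4, 1↦2, 2↦2, 3↦4, 4↦8, 5↦3, 6↦0, 7↦10, 8↦0, 9↦3, 10↦8]  zeros at y ∈ {6, 8}
  x = 8: [0↦6, 1↦2, 2↦0, 3↦0, 4↦2, 5↦6, 6↦1, 7↦9, 8↦8, 9↦9, 10↦1]  zeros at y ∈ {2, 3}
  x = 9: [0↦8, 1↦2, 2↦9, 3↦7, 4↦7, 5↦9, 6↦2, 7↦8, 8↦5, 9↦4, 10↦5]  zeros at y ∈ ∅
  x = 10: [0↦10, 1↦2, 2↦7, 3↦3, 4↦1, 5↦1, 6↦3, 7↦7, 8↦2, 9↦10, 10↦9]  zeros at y ∈ ∅
Collecting zeros: affine points = {(1, 4), (1, 9), (5, 0), (5, 10), (6, 5), (6, 7), (7, 6), (7, 8), (8, 2), (8, 3)}.
Total count |C(F_11)_aff| = 10.


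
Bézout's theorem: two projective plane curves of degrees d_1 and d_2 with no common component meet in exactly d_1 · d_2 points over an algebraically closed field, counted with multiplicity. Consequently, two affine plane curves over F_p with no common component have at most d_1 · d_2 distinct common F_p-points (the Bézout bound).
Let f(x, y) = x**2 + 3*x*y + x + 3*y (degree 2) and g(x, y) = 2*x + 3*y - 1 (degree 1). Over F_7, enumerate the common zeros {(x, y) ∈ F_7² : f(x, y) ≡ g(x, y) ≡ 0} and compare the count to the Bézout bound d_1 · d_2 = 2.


Common zeros: {(1, 2), (6, 1)}; count = 2; Bézout bound = 2.

deg(f) = 2, deg(g) = 1, so Bézout bound = 2.
Scan x ∈ F_7. For each x, list the y ∈ F_7 with f(x, y) ≡ 0 and those with g(x, y) ≡ 0 (mod 7); the common zeros in that column are the intersection.
  x = 0: f ≡ 0 at y ∈ {0}; g ≡ 0 at y ∈ {5}; common: ∅.
  x = 1: f ≡ 0 at y ∈ {2}; g ≡ 0 at y ∈ {2}; common: {2}.
  x = 2: f ≡ 0 at y ∈ {4}; g ≡ 0 at y ∈ {6}; common: ∅.
  x = 3: f ≡ 0 at y ∈ {6}; g ≡ 0 at y ∈ {3}; common: ∅.
  x = 4: f ≡ 0 at y ∈ {1}; g ≡ 0 at y ∈ {0}; common: ∅.
  x = 5: f ≡ 0 at y ∈ {3}; g ≡ 0 at y ∈ {4}; common: ∅.
  x = 6: f ≡ 0 at y ∈ {0, 1, 2, 3, 4, 5, 6}; g ≡ 0 at y ∈ {1}; common: {1}.
Collecting: common zeros = {(1, 2), (6, 1)}, so the count is 2.
Comparison with the Bézout bound: 2 ≤ 2 = deg(f)·deg(g), as expected for curves with no common component (the bound is attained).


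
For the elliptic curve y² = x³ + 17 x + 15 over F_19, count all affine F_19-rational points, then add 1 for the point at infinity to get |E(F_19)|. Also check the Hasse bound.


Affine points = {(2, 0), (3, 6), (3, 13), (5, 4), (5, 15), (8, 6), (8, 13), (9, 2), (9, 17), (10, 8), (10, 11), (12, 3), (12, 16), (13, 1), (13, 18), (15, 4), (15, 15), (17, 7), (17, 12), (18, 4), (18, 15)}; affine count = 21; |E(F_19)| = 22.

Discriminant check: Δ ∝ 4a³ + 27b² = 4·17³ + 27·15² = 4·4913 + 27·225 ≡ 1 (mod 19). Nonzero ⇒ E is nonsingular.
For each x ∈ F_19, compute rhs = x³ + 17·x + 15 mod 19, then count y ∈ F_19 with y² ≡ rhs.
  x = 0: rhs = 15, matching y values: none (0 points).
  x = 1: rhs = 14, matching y values: none (0 points).
  x = 2: rhs = 0, matching y values: 0 (1 points).
  x = 3: rhs = 17, matching y values: 6, 13 (2 points).
  x = 4: rhs = 14, matching y values: none (0 points).
  x = 5: rhs = 16, matching y values: 4, 15 (2 points).
  x = 6: rhs = 10, matching y values: none (0 points).
  x = 7: rhs = 2, matching y values: none (0 points).
  x = 8: rhs = 17, matching y values: 6, 13 (2 points).
  x = 9: rhs = 4, matching y values: 2, 17 (2 points).
  x = 10: rhs = 7, matching y values: 8, 11 (2 points).
  x = 11: rhs = 13, matching y values: none (0 points).
  x = 12: rhs = 9, matching y values: 3, 16 (2 points).
  x = 13: rhs = 1, matching y values: 1, 18 (2 points).
  x = 14: rhs = 14, matching y values: none (0 points).
  x = 15: rhs = 16, matching y values: 4, 15 (2 points).
  x = 16: rhs = 13, matching y values: none (0 points).
  x = 17: rhs = 11, matching y values: 7, 12 (2 points).
  x = 18: rhs = 16, matching y values: 4, 15 (2 points).
Total affine count: 21.
Full point count |E(F_19)| = 21 + 1 = 22.
Hasse bound: |22 − (19+1)| = |2| = 2 ≤ 2√19 ≈ 8.7178 ✓.


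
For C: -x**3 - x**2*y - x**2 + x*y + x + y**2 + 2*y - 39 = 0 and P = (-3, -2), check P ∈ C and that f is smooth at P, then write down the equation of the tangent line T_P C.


Tangent line at P: -34*x - 14*y - 130 = 0.

Step 1: f(-3, -2) = 0, so P lies on C.
Step 2: partial derivatives
  f_x(x, y) = -3*x**2 - 2*x*y - 2*x + y + 1, f_y(x, y) = -x**2 + x + 2*y + 2.
  f_x(P) = -34, f_y(P) = -14 (gradient nonzero, so P is smooth).
Step 3: tangent line at P: -34·(x − -3) + -14·(y − -2) = 0.
Expanding: -34*x - 14*y - 130 = 0.


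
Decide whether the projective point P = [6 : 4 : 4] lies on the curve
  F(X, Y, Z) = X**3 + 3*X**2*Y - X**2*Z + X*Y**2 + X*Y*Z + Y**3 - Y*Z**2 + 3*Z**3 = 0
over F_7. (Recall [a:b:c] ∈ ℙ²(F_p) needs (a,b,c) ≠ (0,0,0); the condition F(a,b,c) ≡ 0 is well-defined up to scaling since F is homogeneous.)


F(6,4,4) ≡ 6 (mod 7); P is NOT on the curve.

Evaluate F(6, 4, 4) term-by-term (mod 7).
  X**3 ↦ 1·216·1·1 = 216
  3*X**2*Y ↦ 3·36·4·1 = 432
  -X**2*Z ↦ -1·36·1·4 = -144
  X*Y**2 ↦ 1·6·16·1 = 96
  X*Y*Z ↦ 1·6·4·4 = 96
  Y**3 ↦ 1·1·64·1 = 64
  -Y*Z**2 ↦ -1·1·4·16 = -64
  3*Z**3 ↦ 3·1·1·64 = 192
Sum: F(6, 4, 4) = (216) + (432) + (-144) + (96) + (96) + (64) + (-64) + (192) = 888.
Reducing mod 7: 888 ≡ 6 (mod 7).
Since F(a, b, c) ≡ 6 ≠ 0 (mod 7), P does NOT lie on the curve.


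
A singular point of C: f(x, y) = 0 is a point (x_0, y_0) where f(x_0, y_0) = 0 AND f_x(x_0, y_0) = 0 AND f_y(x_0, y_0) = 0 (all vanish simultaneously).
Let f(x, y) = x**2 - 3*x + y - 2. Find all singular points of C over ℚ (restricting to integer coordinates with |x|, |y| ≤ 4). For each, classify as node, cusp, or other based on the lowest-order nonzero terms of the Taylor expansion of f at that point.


No singular points in the scanned grid; C is smooth there.

Compute partial derivatives:
  f_x = 2*x - 3.
  f_y = 1.
f_y = 1 is a nonzero constant, so f_y never vanishes: no point (x, y) can satisfy f = f_x = f_y = 0. In particular no (x, y) ∈ {−4, ..., 4}² is singular; the curve is smooth.


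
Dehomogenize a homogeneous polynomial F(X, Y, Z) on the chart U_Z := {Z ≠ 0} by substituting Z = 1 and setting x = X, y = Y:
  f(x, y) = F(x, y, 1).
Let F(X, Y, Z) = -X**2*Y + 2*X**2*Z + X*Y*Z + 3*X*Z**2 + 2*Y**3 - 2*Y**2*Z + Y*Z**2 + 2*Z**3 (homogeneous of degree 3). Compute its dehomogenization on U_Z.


f(x, y) = -x**2*y + 2*x**2 + x*y + 3*x + 2*y**3 - 2*y**2 + y + 2

On U_Z we set Z = 1. Each monomial c·X^i·Y^j·Z^k in F becomes c·x^i·y^j·1^k = c·x^i·y^j.
Substituting Z = 1: F(X, Y, 1) = -x**2*y + 2*x**2 + x*y + 3*x + 2*y**3 - 2*y**2 + y + 2.
Note: deg(f) ≤ deg(F) = 3; strict inequality happens when F is divisible by Z (lost terms).


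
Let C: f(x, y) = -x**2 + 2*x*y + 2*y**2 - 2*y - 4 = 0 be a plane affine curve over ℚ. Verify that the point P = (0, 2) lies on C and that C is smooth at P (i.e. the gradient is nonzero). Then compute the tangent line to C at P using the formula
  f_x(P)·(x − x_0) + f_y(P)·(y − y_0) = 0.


Tangent line at P: 4*x + 6*y - 12 = 0.

Step 1: f(0, 2) = 0, so P lies on C.
Step 2: partial derivatives
  f_x(x, y) = -2*x + 2*y, f_y(x, y) = 2*x + 4*y - 2.
  f_x(P) = 4, f_y(P) = 6 (gradient nonzero, so P is smooth).
Step 3: tangent line at P: 4·(x − 0) + 6·(y − 2) = 0.
Expanding: 4*x + 6*y - 12 = 0.


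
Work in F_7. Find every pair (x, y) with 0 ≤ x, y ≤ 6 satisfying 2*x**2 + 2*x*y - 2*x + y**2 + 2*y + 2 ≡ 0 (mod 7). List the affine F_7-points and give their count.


Affine F_7-points: {(1, 1), (1, 2), (3, 0), (3, 6), (5, 0), (5, 2), (6, 1), (6, 6)}; count = 8.

For each of the 49 pairs (x, y) ∈ F_7², evaluate f(x, y) mod 7. Record the zeros.
  x = 0: [0↦2, 1↦5, 2↦3, 3↦3, 4↦5, 5↦2, 6↦1]  zeros at y ∈ ∅
  x = 1: [0↦2, 1↦0, 2↦0, 3↦2, 4↦6, 5↦5, 6↦6]  zeros at y ∈ {1, 2}
  x = 2: [0↦6, 1↦6, 2↦1, 3↦5, 4↦4, 5↦5, 6↦1]  zeros at y ∈ ∅
  x = 3: [0↦0, 1↦2, 2↦6, 3↦5, 4↦6, 5↦2, 6↦0]  zeros at y ∈ {0, 6}
  x = 4: [0↦5, 1↦2, 2↦1, 3↦2, 4↦5, 5↦3, 6↦3]  zeros at y ∈ ∅
  x = 5: [0↦0, 1↦6, 2↦0, 3↦3, 4↦1, 5↦1, 6↦3]  zeros at y ∈ {0, 2}
  x = 6: [0↦6, 1↦0, 2↦3, 3↦1, 4↦1, 5↦3, 6↦0]  zeros at y ∈ {1, 6}
Collecting zeros: affine points = {(1, 1), (1, 2), (3, 0), (3, 6), (5, 0), (5, 2), (6, 1), (6, 6)}.
Total count |C(F_7)_aff| = 8.


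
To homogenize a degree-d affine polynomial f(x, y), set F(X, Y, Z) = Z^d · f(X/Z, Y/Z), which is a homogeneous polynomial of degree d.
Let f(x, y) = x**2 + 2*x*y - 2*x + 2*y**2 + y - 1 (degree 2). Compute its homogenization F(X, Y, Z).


F(X, Y, Z) = X**2 + 2*X*Y - 2*X*Z + 2*Y**2 + Y*Z - Z**2

deg(f) = 2.
Substitute x = X/Z, y = Y/Z into f, then multiply by Z^2.
  monomial 1·x^2·y^0 ↦ 1·X^2·Y^0·Z^0.
  monomial 2·x^1·y^1 ↦ 2·X^1·Y^1·Z^0.
  monomial -2·x^1·y^0 ↦ -2·X^1·Y^0·Z^1.
  monomial 2·x^0·y^2 ↦ 2·X^0·Y^2·Z^0.
  monomial 1·x^0·y^1 ↦ 1·X^0·Y^1·Z^1.
  monomial -1·x^0·y^0 ↦ -1·X^0·Y^0·Z^2.
Collecting: F(X, Y, Z) = X**2 + 2*X*Y - 2*X*Z + 2*Y**2 + Y*Z - Z**2.


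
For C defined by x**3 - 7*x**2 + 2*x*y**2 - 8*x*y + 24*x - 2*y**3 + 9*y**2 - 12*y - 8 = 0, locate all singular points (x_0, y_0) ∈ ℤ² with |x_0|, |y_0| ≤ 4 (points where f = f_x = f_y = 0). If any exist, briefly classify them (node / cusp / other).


Singular points: {(2, 2)}; classification: node.

Compute partial derivatives:
  f_x = 3*x**2 - 14*x + 2*y**2 - 8*y + 24.
  f_y = 4*x*y - 8*x - 6*y**2 + 18*y - 12.
Scan x_0 ∈ {−4, ..., 4}. For each x_0, f_y(x_0, y) is a polynomial in y; find its integer roots y ∈ {−4, ..., 4}, then test f_x and f at those candidates.
  x = -4: f_y(-4, y) = -6*y**2 + 2*y + 20; vanishes at y ∈ {2}. (-4, 2): f_x = 120 ≠ 0.
  x = -3: f_y(-3, y) = -6*y**2 + 6*y + 12; vanishes at y ∈ {-1, 2}. (-3, -1): f_x = 103 ≠ 0; (-3, 2): f_x = 85 ≠ 0.
  x = -2: f_y(-2, y) = -6*y**2 + 10*y + 4; vanishes at y ∈ {2}. (-2, 2): f_x = 56 ≠ 0.
  x = -1: f_y(-1, y) = -6*y**2 + 14*y - 4; vanishes at y ∈ {2}. (-1, 2): f_x = 33 ≠ 0.
  x = 0: f_y(0, y) = -6*y**2 + 18*y - 12; vanishes at y ∈ {1, 2}. (0, 1): f_x = 18 ≠ 0; (0, 2): f_x = 16 ≠ 0.
  x = 1: f_y(1, y) = -6*y**2 + 22*y - 20; vanishes at y ∈ {2}. (1, 2): f_x = 5 ≠ 0.
  x = 2: f_y(2, y) = -6*y**2 + 26*y - 28; vanishes at y ∈ {2}. (2, 2): f_x = 0, f = 0 — SINGULAR.
  x = 3: f_y(3, y) = -6*y**2 + 30*y - 36; vanishes at y ∈ {2, 3}. (3, 2): f_x = 1 ≠ 0; (3, 3): f_x = 3 ≠ 0.
  x = 4: f_y(4, y) = -6*y**2 + 34*y - 44; vanishes at y ∈ {2}. (4, 2): f_x = 8 ≠ 0.
Only singular point on the grid: (2, 2).
Classify: substitute x = 2 + u, y = 2 + v and expand: f = u**3 - u**2 + 2*u*v**2 - 2*v**3 + v**2.
No constant or linear terms (consistent with a singular point). Quadratic part: -u**2 + v**2. Cubic part: u**3 + 2*u*v**2 - 2*v**3.
The quadratic part v**2 - u**2 = (v − u)(v + u) splits into two distinct linear factors, so there are two distinct tangent lines y − 2 = ±(x − 2) — this is a node (ordinary double point).
Classification: node.


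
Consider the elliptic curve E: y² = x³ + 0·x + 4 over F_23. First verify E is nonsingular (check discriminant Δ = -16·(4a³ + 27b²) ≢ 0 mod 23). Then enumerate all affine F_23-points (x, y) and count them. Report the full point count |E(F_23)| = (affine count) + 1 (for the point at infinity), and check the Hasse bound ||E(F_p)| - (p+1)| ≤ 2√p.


Affine points = {(0, 2), (0, 21), (2, 9), (2, 14), (3, 10), (3, 13), (6, 6), (6, 17), (7, 5), (7, 18), (11, 1), (11, 22), (13, 4), (13, 19), (16, 11), (16, 12), (17, 8), (17, 15), (19, 3), (19, 20), (20, 0), (22, 7), (22, 16)}; affine count = 23; |E(F_23)| = 24.

Discriminant check: Δ ∝ 4a³ + 27b² = 4·0³ + 27·4² = 4·0 + 27·16 ≡ 18 (mod 23). Nonzero ⇒ E is nonsingular.
For each x ∈ F_23, compute rhs = x³ + 0·x + 4 mod 23, then count y ∈ F_23 with y² ≡ rhs.
  x = 0: rhs = 4, matching y values: 2, 21 (2 points).
  x = 1: rhs = 5, matching y values: none (0 points).
  x = 2: rhs = 12, matching y values: 9, 14 (2 points).
  x = 3: rhs = 8, matching y values: 10, 13 (2 points).
  x = 4: rhs = 22, matching y values: none (0 points).
  x = 5: rhs = 14, matching y values: none (0 points).
  x = 6: rhs = 13, matching y values: 6, 17 (2 points).
  x = 7: rhs = 2, matching y values: 5, 18 (2 points).
  x = 8: rhs = 10, matching y values: none (0 points).
  x = 9: rhs = 20, matching y values: none (0 points).
  x = 10: rhs = 15, matching y values: none (0 points).
  x = 11: rhs = 1, matching y values: 1, 22 (2 points).
  x = 12: rhs = 7, matching y values: none (0 points).
  x = 13: rhs = 16, matching y values: 4, 19 (2 points).
  x = 14: rhs = 11, matching y values: none (0 points).
  x = 15: rhs = 21, matching y values: none (0 points).
  x = 16: rhs = 6, matching y values: 11, 12 (2 points).
  x = 17: rhs = 18, matching y values: 8, 15 (2 points).
  x = 18: rhs = 17, matching y values: none (0 points).
  x = 19: rhs = 9, matching y values: 3, 20 (2 points).
  x = 20: rhs = 0, matching y values: 0 (1 points).
  x = 21: rhs = 19, matching y values: none (0 points).
  x = 22: rhs = 3, matching y values: 7, 16 (2 points).
Total affine count: 23.
Full point count |E(F_23)| = 23 + 1 = 24.
Hasse bound: |24 − (23+1)| = |0| = 0 ≤ 2√23 ≈ 9.5917 ✓.


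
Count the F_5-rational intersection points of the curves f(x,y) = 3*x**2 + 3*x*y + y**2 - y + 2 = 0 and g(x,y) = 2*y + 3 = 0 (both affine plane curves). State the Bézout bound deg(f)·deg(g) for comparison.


Common zeros: {(2, 1)}; count = 1; Bézout bound = 2.

deg(f) = 2, deg(g) = 1, so Bézout bound = 2.
Scan x ∈ F_5. For each x, list the y ∈ F_5 with f(x, y) ≡ 0 and those with g(x, y) ≡ 0 (mod 5); the common zeros in that column are the intersection.
  x = 0: f ≡ 0 at y ∈ ∅; g ≡ 0 at y ∈ {1}; common: ∅.
  x = 1: f ≡ 0 at y ∈ {0, 3}; g ≡ 0 at y ∈ {1}; common: ∅.
  x = 2: f ≡ 0 at y ∈ {1, 4}; g ≡ 0 at y ∈ {1}; common: {1}.
  x = 3: f ≡ 0 at y ∈ ∅; g ≡ 0 at y ∈ {1}; common: ∅.
  x = 4: f ≡ 0 at y ∈ {0, 4}; g ≡ 0 at y ∈ {1}; common: ∅.
Collecting: common zeros = {(2, 1)}, so the count is 1.
Comparison with the Bézout bound: 1 ≤ 2 = deg(f)·deg(g), as expected for curves with no common component (the affine F_5-count falls short of the bound because intersections may lie at infinity, over extension fields, or carry multiplicity).


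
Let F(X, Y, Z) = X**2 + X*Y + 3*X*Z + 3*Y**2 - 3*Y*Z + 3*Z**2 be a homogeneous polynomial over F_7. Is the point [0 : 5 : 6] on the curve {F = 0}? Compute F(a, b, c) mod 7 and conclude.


F(0,5,6) ≡ 2 (mod 7); P is NOT on the curve.

Evaluate F(0, 5, 6) term-by-term (mod 7).
  X**2 ↦ 1·0·1·1 = 0
  X*Y ↦ 1·0·5·1 = 0
  3*X*Z ↦ 3·0·1·6 = 0
  3*Y**2 ↦ 3·1·25·1 = 75
  -3*Y*Z ↦ -3·1·5·6 = -90
  3*Z**2 ↦ 3·1·1·36 = 108
Sum: F(0, 5, 6) = (0) + (0) + (0) + (75) + (-90) + (108) = 93.
Reducing mod 7: 93 ≡ 2 (mod 7).
Since F(a, b, c) ≡ 2 ≠ 0 (mod 7), P does NOT lie on the curve.


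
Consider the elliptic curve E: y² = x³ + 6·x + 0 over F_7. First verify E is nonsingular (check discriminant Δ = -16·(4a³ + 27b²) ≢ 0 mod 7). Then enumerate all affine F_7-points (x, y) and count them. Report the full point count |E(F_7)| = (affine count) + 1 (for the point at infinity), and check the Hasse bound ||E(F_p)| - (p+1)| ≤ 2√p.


Affine points = {(0, 0), (1, 0), (4, 2), (4, 5), (5, 1), (5, 6), (6, 0)}; affine count = 7; |E(F_7)| = 8.

Discriminant check: Δ ∝ 4a³ + 27b² = 4·6³ + 27·0² = 4·216 + 27·0 ≡ 3 (mod 7). Nonzero ⇒ E is nonsingular.
For each x ∈ F_7, compute rhs = x³ + 6·x + 0 mod 7, then count y ∈ F_7 with y² ≡ rhs.
  x = 0: rhs = 0, matching y values: 0 (1 points).
  x = 1: rhs = 0, matching y values: 0 (1 points).
  x = 2: rhs = 6, matching y values: none (0 points).
  x = 3: rhs = 3, matching y values: none (0 points).
  x = 4: rhs = 4, matching y values: 2, 5 (2 points).
  x = 5: rhs = 1, matching y values: 1, 6 (2 points).
  x = 6: rhs = 0, matching y values: 0 (1 points).
Total affine count: 7.
Full point count |E(F_7)| = 7 + 1 = 8.
Hasse bound: |8 − (7+1)| = |0| = 0 ≤ 2√7 ≈ 5.2915 ✓.


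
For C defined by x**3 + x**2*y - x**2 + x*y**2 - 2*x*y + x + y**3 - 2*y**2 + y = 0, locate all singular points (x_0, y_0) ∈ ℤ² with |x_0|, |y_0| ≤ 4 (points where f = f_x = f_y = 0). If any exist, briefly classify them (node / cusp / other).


Singular points: {(0, 1)}; classification: cusp.

Compute partial derivatives:
  f_x = 3*x**2 + 2*x*y - 2*x + y**2 - 2*y + 1.
  f_y = x**2 + 2*x*y - 2*x + 3*y**2 - 4*y + 1.
Scan x_0 ∈ {−4, ..., 4}. For each x_0, f_y(x_0, y) is a polynomial in y; find its integer roots y ∈ {−4, ..., 4}, then test f_x and f at those candidates.
  x = -4: f_y(-4, y) = 3*y**2 - 12*y + 25; no integer root y with |y| ≤ 4.
  x = -3: f_y(-3, y) = 3*y**2 - 10*y + 16; no integer root y with |y| ≤ 4.
  x = -2: f_y(-2, y) = 3*y**2 - 8*y + 9; no integer root y with |y| ≤ 4.
  x = -1: f_y(-1, y) = 3*y**2 - 6*y + 4; no integer root y with |y| ≤ 4.
  x = 0: f_y(0, y) = 3*y**2 - 4*y + 1; vanishes at y ∈ {1}. (0, 1): f_x = 0, f = 0 — SINGULAR.
  x = 1: f_y(1, y) = 3*y**2 - 2*y; vanishes at y ∈ {0}. (1, 0): f_x = 2 ≠ 0.
  x = 2: f_y(2, y) = 3*y**2 + 1; no integer root y with |y| ≤ 4.
  x = 3: f_y(3, y) = 3*y**2 + 2*y + 4; no integer root y with |y| ≤ 4.
  x = 4: f_y(4, y) = 3*y**2 + 4*y + 9; no integer root y with |y| ≤ 4.
Only singular point on the grid: (0, 1).
Classify: substitute x = 0 + u, y = 1 + v and expand: f = u**3 + u**2*v + u*v**2 + v**3 + v**2.
No constant or linear terms (consistent with a singular point). Quadratic part: v**2. Cubic part: u**3 + u**2*v + u*v**2 + v**3.
The quadratic part v**2 is a perfect square, so there is a single (double) tangent line v = 0, i.e. y = 1. Restricting the cubic part to that line (v = 0) leaves u**3 ≠ 0, so f is not divisible by v and the branch is v² ≈ -u**3 to lowest order — this is a cusp.
Classification: cusp.


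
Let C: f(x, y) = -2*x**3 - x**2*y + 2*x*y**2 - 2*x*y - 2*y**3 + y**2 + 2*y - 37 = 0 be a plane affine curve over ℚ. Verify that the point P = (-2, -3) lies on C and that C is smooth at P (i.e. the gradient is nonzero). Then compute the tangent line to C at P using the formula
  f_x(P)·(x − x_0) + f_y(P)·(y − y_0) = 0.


Tangent line at P: -12*x - 34*y - 126 = 0.

Step 1: f(-2, -3) = 0, so P lies on C.
Step 2: partial derivatives
  f_x(x, y) = -6*x**2 - 2*x*y + 2*y**2 - 2*y, f_y(x, y) = -x**2 + 4*x*y - 2*x - 6*y**2 + 2*y + 2.
  f_x(P) = -12, f_y(P) = -34 (gradient nonzero, so P is smooth).
Step 3: tangent line at P: -12·(x − -2) + -34·(y − -3) = 0.
Expanding: -12*x - 34*y - 126 = 0.


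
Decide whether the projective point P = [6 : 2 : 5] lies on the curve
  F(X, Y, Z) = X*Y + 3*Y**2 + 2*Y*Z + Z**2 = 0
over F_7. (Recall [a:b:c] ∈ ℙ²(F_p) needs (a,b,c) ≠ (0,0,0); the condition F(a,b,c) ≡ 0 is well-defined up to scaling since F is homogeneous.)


F(6,2,5) ≡ 6 (mod 7); P is NOT on the curve.

Evaluate F(6, 2, 5) term-by-term (mod 7).
  X*Y ↦ 1·6·2·1 = 12
  3*Y**2 ↦ 3·1·4·1 = 12
  2*Y*Z ↦ 2·1·2·5 = 20
  Z**2 ↦ 1·1·1·25 = 25
Sum: F(6, 2, 5) = (12) + (12) + (20) + (25) = 69.
Reducing mod 7: 69 ≡ 6 (mod 7).
Since F(a, b, c) ≡ 6 ≠ 0 (mod 7), P does NOT lie on the curve.


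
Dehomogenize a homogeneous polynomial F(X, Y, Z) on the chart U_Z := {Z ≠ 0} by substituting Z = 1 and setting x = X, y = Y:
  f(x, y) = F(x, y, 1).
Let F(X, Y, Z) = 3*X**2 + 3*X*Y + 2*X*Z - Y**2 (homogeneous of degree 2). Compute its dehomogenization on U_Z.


f(x, y) = 3*x**2 + 3*x*y + 2*x - y**2

On U_Z we set Z = 1. Each monomial c·X^i·Y^j·Z^k in F becomes c·x^i·y^j·1^k = c·x^i·y^j.
Substituting Z = 1: F(X, Y, 1) = 3*x**2 + 3*x*y + 2*x - y**2.
Note: deg(f) ≤ deg(F) = 2; strict inequality happens when F is divisible by Z (lost terms).
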